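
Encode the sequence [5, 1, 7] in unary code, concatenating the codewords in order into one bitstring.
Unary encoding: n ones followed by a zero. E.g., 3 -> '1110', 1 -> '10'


Encode each number as n ones followed by a terminating 0:
  5 -> 111110 (6 bits)
  1 -> 10 (2 bits)
  7 -> 11111110 (8 bits)
Total length = 6 + 2 + 8 = 16 bits.

Unary([5, 1, 7]) = 1111101011111110 (16 bits)


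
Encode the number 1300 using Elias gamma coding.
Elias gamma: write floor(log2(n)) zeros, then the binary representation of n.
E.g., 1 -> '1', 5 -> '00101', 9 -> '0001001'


num_bits = floor(log2(1300)) + 1 = 11
leading_zeros = num_bits - 1 = 10
binary(1300) = 10100010100

Elias gamma(1300) = '0000000000' + '10100010100' = 000000000010100010100 (21 bits)


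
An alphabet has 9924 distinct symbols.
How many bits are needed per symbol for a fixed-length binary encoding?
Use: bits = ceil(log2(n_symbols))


log2(9924) = 13.2767
Bracket: 2^13 = 8192 < 9924 <= 2^14 = 16384
So ceil(log2(9924)) = 14

bits = ceil(log2(9924)) = ceil(13.2767) = 14 bits


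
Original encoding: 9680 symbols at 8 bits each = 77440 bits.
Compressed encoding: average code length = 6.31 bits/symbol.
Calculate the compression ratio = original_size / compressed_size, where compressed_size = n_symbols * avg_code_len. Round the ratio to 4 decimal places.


original_size = n_symbols * orig_bits = 9680 * 8 = 77440 bits
compressed_size = n_symbols * avg_code_len = 9680 * 6.31 = 61080.8 bits
ratio = original_size / compressed_size = 77440 / 61080.8 = 1.2678

Compression ratio = 1.2678


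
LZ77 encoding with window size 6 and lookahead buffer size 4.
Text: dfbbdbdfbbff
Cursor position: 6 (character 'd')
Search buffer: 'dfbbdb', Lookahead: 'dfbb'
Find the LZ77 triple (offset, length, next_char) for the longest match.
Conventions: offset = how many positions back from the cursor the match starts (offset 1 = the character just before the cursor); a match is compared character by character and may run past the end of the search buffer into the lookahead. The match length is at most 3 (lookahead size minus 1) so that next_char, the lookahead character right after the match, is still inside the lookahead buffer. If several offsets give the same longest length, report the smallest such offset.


Try each offset into the search buffer:
  offset=1 (pos 5, char 'b'): match length 0
  offset=2 (pos 4, char 'd'): match length 1
  offset=3 (pos 3, char 'b'): match length 0
  offset=4 (pos 2, char 'b'): match length 0
  offset=5 (pos 1, char 'f'): match length 0
  offset=6 (pos 0, char 'd'): match length 3
Longest match has length 3 at offset 6.
next_char = character at position 6 + 3 = 9 -> 'b'

Best match: offset=6, length=3 (matching 'dfb' starting at position 0)
LZ77 triple: (6, 3, 'b')


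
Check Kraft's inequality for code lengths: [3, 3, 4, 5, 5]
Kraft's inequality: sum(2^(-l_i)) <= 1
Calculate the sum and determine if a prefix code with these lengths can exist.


Sum = 2^(-3) + 2^(-3) + 2^(-4) + 2^(-5) + 2^(-5)
    = 0.125 + 0.125 + 0.0625 + 0.03125 + 0.03125
    = 12/32 = 0.375
Since 0.375 <= 1, Kraft's inequality IS satisfied.
A prefix code with these lengths CAN exist.

Kraft sum = 0.375. Satisfied.


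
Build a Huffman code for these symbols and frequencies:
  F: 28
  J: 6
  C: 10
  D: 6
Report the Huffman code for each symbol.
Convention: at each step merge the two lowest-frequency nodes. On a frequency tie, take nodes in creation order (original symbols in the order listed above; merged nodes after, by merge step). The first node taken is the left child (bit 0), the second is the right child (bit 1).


Huffman tree construction:
Step 1: Merge J(6) + D(6) = 12
Step 2: Merge C(10) + (J+D)(12) = 22
Step 3: Merge (C+(J+D))(22) + F(28) = 50
Read each symbol's code off the tree from the root (left child = 0, right child = 1).

Codes:
  F: 1 (length 1)
  J: 010 (length 3)
  C: 00 (length 2)
  D: 011 (length 3)
Average code length: 84/50 = 1.6800 bits/symbol


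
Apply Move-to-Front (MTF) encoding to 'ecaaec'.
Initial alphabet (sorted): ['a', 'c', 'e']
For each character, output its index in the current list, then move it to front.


MTF encoding:
'e': index 2 in ['a', 'c', 'e'] -> ['e', 'a', 'c']
'c': index 2 in ['e', 'a', 'c'] -> ['c', 'e', 'a']
'a': index 2 in ['c', 'e', 'a'] -> ['a', 'c', 'e']
'a': index 0 in ['a', 'c', 'e'] -> ['a', 'c', 'e']
'e': index 2 in ['a', 'c', 'e'] -> ['e', 'a', 'c']
'c': index 2 in ['e', 'a', 'c'] -> ['c', 'e', 'a']


Output: [2, 2, 2, 0, 2, 2]


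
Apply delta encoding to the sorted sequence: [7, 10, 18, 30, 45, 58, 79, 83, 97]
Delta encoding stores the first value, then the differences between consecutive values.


First value: 7
Deltas:
  10 - 7 = 3
  18 - 10 = 8
  30 - 18 = 12
  45 - 30 = 15
  58 - 45 = 13
  79 - 58 = 21
  83 - 79 = 4
  97 - 83 = 14


Delta encoded: [7, 3, 8, 12, 15, 13, 21, 4, 14]


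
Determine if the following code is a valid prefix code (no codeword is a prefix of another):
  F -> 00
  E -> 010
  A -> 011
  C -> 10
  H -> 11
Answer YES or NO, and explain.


Checking each pair (does one codeword prefix another?):
  F='00' vs E='010': no prefix
  F='00' vs A='011': no prefix
  F='00' vs C='10': no prefix
  F='00' vs H='11': no prefix
  E='010' vs F='00': no prefix
  E='010' vs A='011': no prefix
  E='010' vs C='10': no prefix
  E='010' vs H='11': no prefix
  A='011' vs F='00': no prefix
  A='011' vs E='010': no prefix
  A='011' vs C='10': no prefix
  A='011' vs H='11': no prefix
  C='10' vs F='00': no prefix
  C='10' vs E='010': no prefix
  C='10' vs A='011': no prefix
  C='10' vs H='11': no prefix
  H='11' vs F='00': no prefix
  H='11' vs E='010': no prefix
  H='11' vs A='011': no prefix
  H='11' vs C='10': no prefix
No violation found over all pairs.

YES -- this is a valid prefix code. No codeword is a prefix of any other codeword.


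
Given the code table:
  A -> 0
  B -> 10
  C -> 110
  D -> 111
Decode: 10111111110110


Decoding:
10 -> B
111 -> D
111 -> D
110 -> C
110 -> C


Result: BDDCC


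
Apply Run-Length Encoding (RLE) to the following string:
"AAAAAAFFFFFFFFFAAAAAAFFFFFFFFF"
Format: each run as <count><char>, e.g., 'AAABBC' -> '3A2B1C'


Scanning runs left to right:
  i=0: run of 'A' x 6 -> '6A'
  i=6: run of 'F' x 9 -> '9F'
  i=15: run of 'A' x 6 -> '6A'
  i=21: run of 'F' x 9 -> '9F'

RLE = 6A9F6A9F


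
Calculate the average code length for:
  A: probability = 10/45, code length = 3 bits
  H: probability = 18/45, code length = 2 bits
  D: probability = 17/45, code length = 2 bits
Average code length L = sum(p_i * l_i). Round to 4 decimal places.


Weighted contributions p_i * l_i:
  A: (10/45) * 3 = 30/45
  H: (18/45) * 2 = 36/45
  D: (17/45) * 2 = 34/45
Sum = (30 + 36 + 34)/45 = 100/45

L = 100/45 = 2.2222 bits/symbol


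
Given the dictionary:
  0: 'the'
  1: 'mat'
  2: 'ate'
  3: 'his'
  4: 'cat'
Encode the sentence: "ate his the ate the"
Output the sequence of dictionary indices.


Look up each word in the dictionary:
  'ate' -> 2
  'his' -> 3
  'the' -> 0
  'ate' -> 2
  'the' -> 0

Encoded: [2, 3, 0, 2, 0]


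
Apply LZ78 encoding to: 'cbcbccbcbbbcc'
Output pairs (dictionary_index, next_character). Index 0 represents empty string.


LZ78 encoding steps:
Dictionary: {0: ''}
Step 1: w='' (idx 0), next='c' -> output (0, 'c'), add 'c' as idx 1
Step 2: w='' (idx 0), next='b' -> output (0, 'b'), add 'b' as idx 2
Step 3: w='c' (idx 1), next='b' -> output (1, 'b'), add 'cb' as idx 3
Step 4: w='c' (idx 1), next='c' -> output (1, 'c'), add 'cc' as idx 4
Step 5: w='b' (idx 2), next='c' -> output (2, 'c'), add 'bc' as idx 5
Step 6: w='b' (idx 2), next='b' -> output (2, 'b'), add 'bb' as idx 6
Step 7: w='bc' (idx 5), next='c' -> output (5, 'c'), add 'bcc' as idx 7


Encoded: [(0, 'c'), (0, 'b'), (1, 'b'), (1, 'c'), (2, 'c'), (2, 'b'), (5, 'c')]


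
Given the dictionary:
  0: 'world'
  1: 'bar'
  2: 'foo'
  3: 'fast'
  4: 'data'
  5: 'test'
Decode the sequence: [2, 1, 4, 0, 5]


Look up each index in the dictionary:
  2 -> 'foo'
  1 -> 'bar'
  4 -> 'data'
  0 -> 'world'
  5 -> 'test'

Decoded: "foo bar data world test"


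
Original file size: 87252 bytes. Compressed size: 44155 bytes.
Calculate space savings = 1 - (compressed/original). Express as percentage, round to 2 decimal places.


ratio = compressed/original = 44155/87252 = 0.506063
savings = 1 - ratio = 1 - 0.506063 = 0.493937
as a percentage: 0.493937 * 100 = 49.39%

Space savings = 1 - 44155/87252 = 49.39%


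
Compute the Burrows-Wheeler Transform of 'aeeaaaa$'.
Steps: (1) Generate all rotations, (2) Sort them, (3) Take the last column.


Rotations (sorted):
  0: $aeeaaaa -> last char: a
  1: a$aeeaaa -> last char: a
  2: aa$aeeaa -> last char: a
  3: aaa$aeea -> last char: a
  4: aaaa$aee -> last char: e
  5: aeeaaaa$ -> last char: $
  6: eaaaa$ae -> last char: e
  7: eeaaaa$a -> last char: a


BWT = aaaae$ea


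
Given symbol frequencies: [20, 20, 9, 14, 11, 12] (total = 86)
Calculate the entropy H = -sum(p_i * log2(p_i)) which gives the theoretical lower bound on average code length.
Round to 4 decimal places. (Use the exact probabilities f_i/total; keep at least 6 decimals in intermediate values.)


Per-symbol terms -p_i * log2(p_i) with p_i = f_i/86:
  p = 20/86 = 0.232558: log2(p) = -2.104337, -p*log2(p) = 0.489381
  p = 20/86 = 0.232558: log2(p) = -2.104337, -p*log2(p) = 0.489381
  p = 9/86 = 0.104651: log2(p) = -3.256340, -p*log2(p) = 0.340780
  p = 14/86 = 0.162791: log2(p) = -2.618910, -p*log2(p) = 0.426334
  p = 11/86 = 0.127907: log2(p) = -2.966833, -p*log2(p) = 0.379479
  p = 12/86 = 0.139535: log2(p) = -2.841302, -p*log2(p) = 0.396461
H = 0.489381 + 0.489381 + 0.340780 + 0.426334 + 0.379479 + 0.396461 = 2.521816

H = 2.5218 bits/symbol


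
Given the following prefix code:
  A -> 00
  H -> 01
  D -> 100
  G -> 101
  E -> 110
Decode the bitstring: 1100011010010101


Decoding step by step:
Bits 110 -> E
Bits 00 -> A
Bits 110 -> E
Bits 100 -> D
Bits 101 -> G
Bits 01 -> H


Decoded message: EAEDGH


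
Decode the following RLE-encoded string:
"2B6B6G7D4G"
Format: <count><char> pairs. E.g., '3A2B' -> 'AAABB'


Expanding each <count><char> pair:
  2B -> 'BB'
  6B -> 'BBBBBB'
  6G -> 'GGGGGG'
  7D -> 'DDDDDDD'
  4G -> 'GGGG'

Decoded = BBBBBBBBGGGGGGDDDDDDDGGGG


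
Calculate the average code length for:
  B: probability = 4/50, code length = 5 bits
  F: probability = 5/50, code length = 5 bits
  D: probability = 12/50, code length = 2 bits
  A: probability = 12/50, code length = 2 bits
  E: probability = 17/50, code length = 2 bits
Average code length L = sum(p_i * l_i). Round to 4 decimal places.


Weighted contributions p_i * l_i:
  B: (4/50) * 5 = 20/50
  F: (5/50) * 5 = 25/50
  D: (12/50) * 2 = 24/50
  A: (12/50) * 2 = 24/50
  E: (17/50) * 2 = 34/50
Sum = (20 + 25 + 24 + 24 + 34)/50 = 127/50

L = 127/50 = 2.5400 bits/symbol


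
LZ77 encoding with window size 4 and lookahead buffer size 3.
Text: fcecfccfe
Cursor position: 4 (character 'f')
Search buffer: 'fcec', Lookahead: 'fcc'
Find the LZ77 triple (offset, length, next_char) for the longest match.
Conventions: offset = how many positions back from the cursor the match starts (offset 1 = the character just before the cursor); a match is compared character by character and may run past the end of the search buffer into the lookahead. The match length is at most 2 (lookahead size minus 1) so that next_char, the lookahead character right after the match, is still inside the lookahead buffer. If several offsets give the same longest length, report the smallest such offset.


Try each offset into the search buffer:
  offset=1 (pos 3, char 'c'): match length 0
  offset=2 (pos 2, char 'e'): match length 0
  offset=3 (pos 1, char 'c'): match length 0
  offset=4 (pos 0, char 'f'): match length 2
Longest match has length 2 at offset 4.
next_char = character at position 4 + 2 = 6 -> 'c'

Best match: offset=4, length=2 (matching 'fc' starting at position 0)
LZ77 triple: (4, 2, 'c')


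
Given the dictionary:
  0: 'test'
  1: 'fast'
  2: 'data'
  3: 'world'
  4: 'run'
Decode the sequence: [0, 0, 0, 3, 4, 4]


Look up each index in the dictionary:
  0 -> 'test'
  0 -> 'test'
  0 -> 'test'
  3 -> 'world'
  4 -> 'run'
  4 -> 'run'

Decoded: "test test test world run run"


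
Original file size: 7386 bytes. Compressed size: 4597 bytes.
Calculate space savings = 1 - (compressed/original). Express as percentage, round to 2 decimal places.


ratio = compressed/original = 4597/7386 = 0.622394
savings = 1 - ratio = 1 - 0.622394 = 0.377606
as a percentage: 0.377606 * 100 = 37.76%

Space savings = 1 - 4597/7386 = 37.76%


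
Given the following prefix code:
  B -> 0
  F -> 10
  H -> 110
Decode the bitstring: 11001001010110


Decoding step by step:
Bits 110 -> H
Bits 0 -> B
Bits 10 -> F
Bits 0 -> B
Bits 10 -> F
Bits 10 -> F
Bits 110 -> H


Decoded message: HBFBFFH


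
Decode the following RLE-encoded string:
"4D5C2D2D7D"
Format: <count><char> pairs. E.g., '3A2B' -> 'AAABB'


Expanding each <count><char> pair:
  4D -> 'DDDD'
  5C -> 'CCCCC'
  2D -> 'DD'
  2D -> 'DD'
  7D -> 'DDDDDDD'

Decoded = DDDDCCCCCDDDDDDDDDDD


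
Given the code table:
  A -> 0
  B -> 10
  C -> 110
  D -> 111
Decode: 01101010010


Decoding:
0 -> A
110 -> C
10 -> B
10 -> B
0 -> A
10 -> B


Result: ACBBAB


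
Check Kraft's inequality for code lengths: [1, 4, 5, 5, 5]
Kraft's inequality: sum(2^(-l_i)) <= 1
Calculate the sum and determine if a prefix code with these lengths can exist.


Sum = 2^(-1) + 2^(-4) + 2^(-5) + 2^(-5) + 2^(-5)
    = 0.5 + 0.0625 + 0.03125 + 0.03125 + 0.03125
    = 21/32 = 0.65625
Since 0.65625 <= 1, Kraft's inequality IS satisfied.
A prefix code with these lengths CAN exist.

Kraft sum = 0.65625. Satisfied.


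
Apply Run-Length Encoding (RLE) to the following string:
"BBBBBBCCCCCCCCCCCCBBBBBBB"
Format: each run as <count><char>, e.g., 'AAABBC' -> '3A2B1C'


Scanning runs left to right:
  i=0: run of 'B' x 6 -> '6B'
  i=6: run of 'C' x 12 -> '12C'
  i=18: run of 'B' x 7 -> '7B'

RLE = 6B12C7B


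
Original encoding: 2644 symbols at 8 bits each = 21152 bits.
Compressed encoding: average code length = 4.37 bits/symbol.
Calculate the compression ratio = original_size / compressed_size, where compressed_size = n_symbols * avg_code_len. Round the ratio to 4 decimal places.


original_size = n_symbols * orig_bits = 2644 * 8 = 21152 bits
compressed_size = n_symbols * avg_code_len = 2644 * 4.37 = 11554.28 bits
ratio = original_size / compressed_size = 21152 / 11554.28 = 1.8307

Compression ratio = 1.8307


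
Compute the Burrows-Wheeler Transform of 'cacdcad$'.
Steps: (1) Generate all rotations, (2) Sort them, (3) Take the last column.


Rotations (sorted):
  0: $cacdcad -> last char: d
  1: acdcad$c -> last char: c
  2: ad$cacdc -> last char: c
  3: cacdcad$ -> last char: $
  4: cad$cacd -> last char: d
  5: cdcad$ca -> last char: a
  6: d$cacdca -> last char: a
  7: dcad$cac -> last char: c


BWT = dcc$daac


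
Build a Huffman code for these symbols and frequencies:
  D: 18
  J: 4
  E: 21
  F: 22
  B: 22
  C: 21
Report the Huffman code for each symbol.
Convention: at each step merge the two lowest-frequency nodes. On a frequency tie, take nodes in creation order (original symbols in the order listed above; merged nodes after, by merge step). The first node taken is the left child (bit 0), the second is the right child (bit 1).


Huffman tree construction:
Step 1: Merge J(4) + D(18) = 22
Step 2: Merge E(21) + C(21) = 42
Step 3: Merge F(22) + B(22) = 44
Step 4: Merge (J+D)(22) + (E+C)(42) = 64
Step 5: Merge (F+B)(44) + ((J+D)+(E+C))(64) = 108
Read each symbol's code off the tree from the root (left child = 0, right child = 1).

Codes:
  D: 101 (length 3)
  J: 100 (length 3)
  E: 110 (length 3)
  F: 00 (length 2)
  B: 01 (length 2)
  C: 111 (length 3)
Average code length: 280/108 = 2.5926 bits/symbol


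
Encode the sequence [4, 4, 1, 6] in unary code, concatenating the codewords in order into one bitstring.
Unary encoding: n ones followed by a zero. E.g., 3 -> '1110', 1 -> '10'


Encode each number as n ones followed by a terminating 0:
  4 -> 11110 (5 bits)
  4 -> 11110 (5 bits)
  1 -> 10 (2 bits)
  6 -> 1111110 (7 bits)
Total length = 5 + 5 + 2 + 7 = 19 bits.

Unary([4, 4, 1, 6]) = 1111011110101111110 (19 bits)


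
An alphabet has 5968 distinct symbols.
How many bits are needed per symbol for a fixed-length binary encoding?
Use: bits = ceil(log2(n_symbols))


log2(5968) = 12.543
Bracket: 2^12 = 4096 < 5968 <= 2^13 = 8192
So ceil(log2(5968)) = 13

bits = ceil(log2(5968)) = ceil(12.543) = 13 bits


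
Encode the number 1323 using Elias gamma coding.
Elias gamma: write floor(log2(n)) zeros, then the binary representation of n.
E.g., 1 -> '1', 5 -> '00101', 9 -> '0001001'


num_bits = floor(log2(1323)) + 1 = 11
leading_zeros = num_bits - 1 = 10
binary(1323) = 10100101011

Elias gamma(1323) = '0000000000' + '10100101011' = 000000000010100101011 (21 bits)


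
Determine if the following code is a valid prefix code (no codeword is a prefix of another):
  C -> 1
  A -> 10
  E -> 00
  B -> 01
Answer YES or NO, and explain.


Checking each pair (does one codeword prefix another?):
  C='1' vs A='10': prefix -- VIOLATION

NO -- this is NOT a valid prefix code. C (1) is a prefix of A (10).


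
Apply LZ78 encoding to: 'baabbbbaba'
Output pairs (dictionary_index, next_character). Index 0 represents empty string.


LZ78 encoding steps:
Dictionary: {0: ''}
Step 1: w='' (idx 0), next='b' -> output (0, 'b'), add 'b' as idx 1
Step 2: w='' (idx 0), next='a' -> output (0, 'a'), add 'a' as idx 2
Step 3: w='a' (idx 2), next='b' -> output (2, 'b'), add 'ab' as idx 3
Step 4: w='b' (idx 1), next='b' -> output (1, 'b'), add 'bb' as idx 4
Step 5: w='b' (idx 1), next='a' -> output (1, 'a'), add 'ba' as idx 5
Step 6: w='ba' (idx 5), end of input -> output (5, '')


Encoded: [(0, 'b'), (0, 'a'), (2, 'b'), (1, 'b'), (1, 'a'), (5, '')]


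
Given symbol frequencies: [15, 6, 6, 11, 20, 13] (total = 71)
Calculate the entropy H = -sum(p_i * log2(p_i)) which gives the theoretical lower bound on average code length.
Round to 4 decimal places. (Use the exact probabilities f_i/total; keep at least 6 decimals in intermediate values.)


Per-symbol terms -p_i * log2(p_i) with p_i = f_i/71:
  p = 15/71 = 0.211268: log2(p) = -2.242857, -p*log2(p) = 0.473843
  p = 6/71 = 0.084507: log2(p) = -3.564785, -p*log2(p) = 0.301249
  p = 6/71 = 0.084507: log2(p) = -3.564785, -p*log2(p) = 0.301249
  p = 11/71 = 0.154930: log2(p) = -2.690316, -p*log2(p) = 0.416809
  p = 20/71 = 0.281690: log2(p) = -1.827819, -p*log2(p) = 0.514879
  p = 13/71 = 0.183099: log2(p) = -2.449307, -p*log2(p) = 0.448465
H = 0.473843 + 0.301249 + 0.301249 + 0.416809 + 0.514879 + 0.448465 = 2.456494

H = 2.4565 bits/symbol


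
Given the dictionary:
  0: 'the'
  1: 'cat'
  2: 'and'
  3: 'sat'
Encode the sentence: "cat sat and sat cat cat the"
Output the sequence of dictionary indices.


Look up each word in the dictionary:
  'cat' -> 1
  'sat' -> 3
  'and' -> 2
  'sat' -> 3
  'cat' -> 1
  'cat' -> 1
  'the' -> 0

Encoded: [1, 3, 2, 3, 1, 1, 0]


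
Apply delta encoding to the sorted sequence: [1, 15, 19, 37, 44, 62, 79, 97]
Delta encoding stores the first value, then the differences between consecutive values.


First value: 1
Deltas:
  15 - 1 = 14
  19 - 15 = 4
  37 - 19 = 18
  44 - 37 = 7
  62 - 44 = 18
  79 - 62 = 17
  97 - 79 = 18


Delta encoded: [1, 14, 4, 18, 7, 18, 17, 18]


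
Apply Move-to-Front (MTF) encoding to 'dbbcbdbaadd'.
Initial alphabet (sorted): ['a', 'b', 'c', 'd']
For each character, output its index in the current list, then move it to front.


MTF encoding:
'd': index 3 in ['a', 'b', 'c', 'd'] -> ['d', 'a', 'b', 'c']
'b': index 2 in ['d', 'a', 'b', 'c'] -> ['b', 'd', 'a', 'c']
'b': index 0 in ['b', 'd', 'a', 'c'] -> ['b', 'd', 'a', 'c']
'c': index 3 in ['b', 'd', 'a', 'c'] -> ['c', 'b', 'd', 'a']
'b': index 1 in ['c', 'b', 'd', 'a'] -> ['b', 'c', 'd', 'a']
'd': index 2 in ['b', 'c', 'd', 'a'] -> ['d', 'b', 'c', 'a']
'b': index 1 in ['d', 'b', 'c', 'a'] -> ['b', 'd', 'c', 'a']
'a': index 3 in ['b', 'd', 'c', 'a'] -> ['a', 'b', 'd', 'c']
'a': index 0 in ['a', 'b', 'd', 'c'] -> ['a', 'b', 'd', 'c']
'd': index 2 in ['a', 'b', 'd', 'c'] -> ['d', 'a', 'b', 'c']
'd': index 0 in ['d', 'a', 'b', 'c'] -> ['d', 'a', 'b', 'c']


Output: [3, 2, 0, 3, 1, 2, 1, 3, 0, 2, 0]


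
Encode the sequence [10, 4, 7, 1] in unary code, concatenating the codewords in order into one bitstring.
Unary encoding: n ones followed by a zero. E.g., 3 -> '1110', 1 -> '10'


Encode each number as n ones followed by a terminating 0:
  10 -> 11111111110 (11 bits)
  4 -> 11110 (5 bits)
  7 -> 11111110 (8 bits)
  1 -> 10 (2 bits)
Total length = 11 + 5 + 8 + 2 = 26 bits.

Unary([10, 4, 7, 1]) = 11111111110111101111111010 (26 bits)


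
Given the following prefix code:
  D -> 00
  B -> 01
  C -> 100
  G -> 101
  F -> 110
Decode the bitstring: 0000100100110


Decoding step by step:
Bits 00 -> D
Bits 00 -> D
Bits 100 -> C
Bits 100 -> C
Bits 110 -> F


Decoded message: DDCCF


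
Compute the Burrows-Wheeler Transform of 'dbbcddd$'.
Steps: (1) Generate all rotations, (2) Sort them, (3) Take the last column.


Rotations (sorted):
  0: $dbbcddd -> last char: d
  1: bbcddd$d -> last char: d
  2: bcddd$db -> last char: b
  3: cddd$dbb -> last char: b
  4: d$dbbcdd -> last char: d
  5: dbbcddd$ -> last char: $
  6: dd$dbbcd -> last char: d
  7: ddd$dbbc -> last char: c


BWT = ddbbd$dc


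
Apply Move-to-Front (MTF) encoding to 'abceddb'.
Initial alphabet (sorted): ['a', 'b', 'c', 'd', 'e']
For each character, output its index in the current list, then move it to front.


MTF encoding:
'a': index 0 in ['a', 'b', 'c', 'd', 'e'] -> ['a', 'b', 'c', 'd', 'e']
'b': index 1 in ['a', 'b', 'c', 'd', 'e'] -> ['b', 'a', 'c', 'd', 'e']
'c': index 2 in ['b', 'a', 'c', 'd', 'e'] -> ['c', 'b', 'a', 'd', 'e']
'e': index 4 in ['c', 'b', 'a', 'd', 'e'] -> ['e', 'c', 'b', 'a', 'd']
'd': index 4 in ['e', 'c', 'b', 'a', 'd'] -> ['d', 'e', 'c', 'b', 'a']
'd': index 0 in ['d', 'e', 'c', 'b', 'a'] -> ['d', 'e', 'c', 'b', 'a']
'b': index 3 in ['d', 'e', 'c', 'b', 'a'] -> ['b', 'd', 'e', 'c', 'a']


Output: [0, 1, 2, 4, 4, 0, 3]


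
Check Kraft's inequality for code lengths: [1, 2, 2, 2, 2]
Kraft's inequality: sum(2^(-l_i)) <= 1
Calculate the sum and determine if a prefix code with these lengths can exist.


Sum = 2^(-1) + 2^(-2) + 2^(-2) + 2^(-2) + 2^(-2)
    = 0.5 + 0.25 + 0.25 + 0.25 + 0.25
    = 6/4 = 1.5
Since 1.5 > 1, Kraft's inequality is NOT satisfied.
A prefix code with these lengths CANNOT exist.

Kraft sum = 1.5. Not satisfied.


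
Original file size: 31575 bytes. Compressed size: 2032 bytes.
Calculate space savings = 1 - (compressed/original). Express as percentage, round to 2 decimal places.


ratio = compressed/original = 2032/31575 = 0.064355
savings = 1 - ratio = 1 - 0.064355 = 0.935645
as a percentage: 0.935645 * 100 = 93.56%

Space savings = 1 - 2032/31575 = 93.56%


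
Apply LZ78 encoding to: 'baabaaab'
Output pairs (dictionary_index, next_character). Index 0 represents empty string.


LZ78 encoding steps:
Dictionary: {0: ''}
Step 1: w='' (idx 0), next='b' -> output (0, 'b'), add 'b' as idx 1
Step 2: w='' (idx 0), next='a' -> output (0, 'a'), add 'a' as idx 2
Step 3: w='a' (idx 2), next='b' -> output (2, 'b'), add 'ab' as idx 3
Step 4: w='a' (idx 2), next='a' -> output (2, 'a'), add 'aa' as idx 4
Step 5: w='ab' (idx 3), end of input -> output (3, '')


Encoded: [(0, 'b'), (0, 'a'), (2, 'b'), (2, 'a'), (3, '')]


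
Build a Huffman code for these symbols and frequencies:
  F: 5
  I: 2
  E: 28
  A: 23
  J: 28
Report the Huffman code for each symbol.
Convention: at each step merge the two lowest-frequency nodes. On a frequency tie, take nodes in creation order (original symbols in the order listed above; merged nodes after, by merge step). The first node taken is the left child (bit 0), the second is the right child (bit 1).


Huffman tree construction:
Step 1: Merge I(2) + F(5) = 7
Step 2: Merge (I+F)(7) + A(23) = 30
Step 3: Merge E(28) + J(28) = 56
Step 4: Merge ((I+F)+A)(30) + (E+J)(56) = 86
Read each symbol's code off the tree from the root (left child = 0, right child = 1).

Codes:
  F: 001 (length 3)
  I: 000 (length 3)
  E: 10 (length 2)
  A: 01 (length 2)
  J: 11 (length 2)
Average code length: 179/86 = 2.0814 bits/symbol


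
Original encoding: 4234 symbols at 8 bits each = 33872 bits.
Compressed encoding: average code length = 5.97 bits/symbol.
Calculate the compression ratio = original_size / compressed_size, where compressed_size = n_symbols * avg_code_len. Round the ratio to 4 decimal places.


original_size = n_symbols * orig_bits = 4234 * 8 = 33872 bits
compressed_size = n_symbols * avg_code_len = 4234 * 5.97 = 25276.98 bits
ratio = original_size / compressed_size = 33872 / 25276.98 = 1.34

Compression ratio = 1.34


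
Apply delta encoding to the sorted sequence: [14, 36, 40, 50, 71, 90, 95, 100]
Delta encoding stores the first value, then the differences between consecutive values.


First value: 14
Deltas:
  36 - 14 = 22
  40 - 36 = 4
  50 - 40 = 10
  71 - 50 = 21
  90 - 71 = 19
  95 - 90 = 5
  100 - 95 = 5


Delta encoded: [14, 22, 4, 10, 21, 19, 5, 5]


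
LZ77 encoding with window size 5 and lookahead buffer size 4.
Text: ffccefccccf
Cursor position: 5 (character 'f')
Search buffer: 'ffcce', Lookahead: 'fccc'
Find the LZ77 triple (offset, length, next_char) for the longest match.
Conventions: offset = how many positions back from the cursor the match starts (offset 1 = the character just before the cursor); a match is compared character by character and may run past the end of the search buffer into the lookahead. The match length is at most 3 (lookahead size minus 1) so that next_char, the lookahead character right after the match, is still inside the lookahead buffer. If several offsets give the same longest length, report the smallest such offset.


Try each offset into the search buffer:
  offset=1 (pos 4, char 'e'): match length 0
  offset=2 (pos 3, char 'c'): match length 0
  offset=3 (pos 2, char 'c'): match length 0
  offset=4 (pos 1, char 'f'): match length 3
  offset=5 (pos 0, char 'f'): match length 1
Longest match has length 3 at offset 4.
next_char = character at position 5 + 3 = 8 -> 'c'

Best match: offset=4, length=3 (matching 'fcc' starting at position 1)
LZ77 triple: (4, 3, 'c')


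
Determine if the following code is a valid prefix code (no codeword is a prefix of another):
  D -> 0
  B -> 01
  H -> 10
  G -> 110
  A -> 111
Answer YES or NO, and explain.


Checking each pair (does one codeword prefix another?):
  D='0' vs B='01': prefix -- VIOLATION

NO -- this is NOT a valid prefix code. D (0) is a prefix of B (01).


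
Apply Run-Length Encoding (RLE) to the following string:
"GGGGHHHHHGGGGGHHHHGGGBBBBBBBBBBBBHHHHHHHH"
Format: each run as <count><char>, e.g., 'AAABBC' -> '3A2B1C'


Scanning runs left to right:
  i=0: run of 'G' x 4 -> '4G'
  i=4: run of 'H' x 5 -> '5H'
  i=9: run of 'G' x 5 -> '5G'
  i=14: run of 'H' x 4 -> '4H'
  i=18: run of 'G' x 3 -> '3G'
  i=21: run of 'B' x 12 -> '12B'
  i=33: run of 'H' x 8 -> '8H'

RLE = 4G5H5G4H3G12B8H


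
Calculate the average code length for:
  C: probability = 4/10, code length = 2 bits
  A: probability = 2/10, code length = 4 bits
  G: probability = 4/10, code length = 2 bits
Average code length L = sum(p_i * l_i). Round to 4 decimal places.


Weighted contributions p_i * l_i:
  C: (4/10) * 2 = 8/10
  A: (2/10) * 4 = 8/10
  G: (4/10) * 2 = 8/10
Sum = (8 + 8 + 8)/10 = 24/10

L = 24/10 = 2.4000 bits/symbol


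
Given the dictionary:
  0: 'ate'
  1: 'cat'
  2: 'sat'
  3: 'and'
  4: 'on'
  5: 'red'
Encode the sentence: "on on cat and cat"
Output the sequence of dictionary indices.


Look up each word in the dictionary:
  'on' -> 4
  'on' -> 4
  'cat' -> 1
  'and' -> 3
  'cat' -> 1

Encoded: [4, 4, 1, 3, 1]


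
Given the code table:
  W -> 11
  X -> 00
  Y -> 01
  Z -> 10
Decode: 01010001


Decoding:
01 -> Y
01 -> Y
00 -> X
01 -> Y


Result: YYXY


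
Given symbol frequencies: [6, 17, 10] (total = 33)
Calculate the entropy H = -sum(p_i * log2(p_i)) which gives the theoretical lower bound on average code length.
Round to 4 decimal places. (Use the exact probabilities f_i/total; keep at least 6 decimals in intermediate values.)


Per-symbol terms -p_i * log2(p_i) with p_i = f_i/33:
  p = 6/33 = 0.181818: log2(p) = -2.459432, -p*log2(p) = 0.447169
  p = 17/33 = 0.515152: log2(p) = -0.956931, -p*log2(p) = 0.492965
  p = 10/33 = 0.303030: log2(p) = -1.722466, -p*log2(p) = 0.521959
H = 0.447169 + 0.492965 + 0.521959 = 1.462093

H = 1.4621 bits/symbol


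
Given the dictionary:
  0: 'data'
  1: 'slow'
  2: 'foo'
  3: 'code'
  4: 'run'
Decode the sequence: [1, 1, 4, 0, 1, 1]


Look up each index in the dictionary:
  1 -> 'slow'
  1 -> 'slow'
  4 -> 'run'
  0 -> 'data'
  1 -> 'slow'
  1 -> 'slow'

Decoded: "slow slow run data slow slow"


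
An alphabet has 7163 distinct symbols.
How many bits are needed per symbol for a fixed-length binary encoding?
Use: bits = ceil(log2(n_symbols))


log2(7163) = 12.8063
Bracket: 2^12 = 4096 < 7163 <= 2^13 = 8192
So ceil(log2(7163)) = 13

bits = ceil(log2(7163)) = ceil(12.8063) = 13 bits


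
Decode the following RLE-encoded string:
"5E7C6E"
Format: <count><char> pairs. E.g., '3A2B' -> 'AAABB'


Expanding each <count><char> pair:
  5E -> 'EEEEE'
  7C -> 'CCCCCCC'
  6E -> 'EEEEEE'

Decoded = EEEEECCCCCCCEEEEEE


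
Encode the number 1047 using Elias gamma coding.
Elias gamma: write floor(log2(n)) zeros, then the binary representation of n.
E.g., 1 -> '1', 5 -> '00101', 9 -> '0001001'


num_bits = floor(log2(1047)) + 1 = 11
leading_zeros = num_bits - 1 = 10
binary(1047) = 10000010111

Elias gamma(1047) = '0000000000' + '10000010111' = 000000000010000010111 (21 bits)


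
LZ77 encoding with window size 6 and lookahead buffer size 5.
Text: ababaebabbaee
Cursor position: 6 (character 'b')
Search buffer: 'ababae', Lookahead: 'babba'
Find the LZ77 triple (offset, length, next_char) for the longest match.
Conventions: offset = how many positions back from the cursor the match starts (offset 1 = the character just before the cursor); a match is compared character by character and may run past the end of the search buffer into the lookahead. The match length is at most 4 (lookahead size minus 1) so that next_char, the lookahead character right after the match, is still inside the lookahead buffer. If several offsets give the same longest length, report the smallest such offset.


Try each offset into the search buffer:
  offset=1 (pos 5, char 'e'): match length 0
  offset=2 (pos 4, char 'a'): match length 0
  offset=3 (pos 3, char 'b'): match length 2
  offset=4 (pos 2, char 'a'): match length 0
  offset=5 (pos 1, char 'b'): match length 3
  offset=6 (pos 0, char 'a'): match length 0
Longest match has length 3 at offset 5.
next_char = character at position 6 + 3 = 9 -> 'b'

Best match: offset=5, length=3 (matching 'bab' starting at position 1)
LZ77 triple: (5, 3, 'b')


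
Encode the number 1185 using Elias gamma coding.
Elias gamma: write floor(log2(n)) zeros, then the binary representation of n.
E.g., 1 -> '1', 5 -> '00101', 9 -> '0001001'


num_bits = floor(log2(1185)) + 1 = 11
leading_zeros = num_bits - 1 = 10
binary(1185) = 10010100001

Elias gamma(1185) = '0000000000' + '10010100001' = 000000000010010100001 (21 bits)


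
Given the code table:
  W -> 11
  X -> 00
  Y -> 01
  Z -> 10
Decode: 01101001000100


Decoding:
01 -> Y
10 -> Z
10 -> Z
01 -> Y
00 -> X
01 -> Y
00 -> X


Result: YZZYXYX


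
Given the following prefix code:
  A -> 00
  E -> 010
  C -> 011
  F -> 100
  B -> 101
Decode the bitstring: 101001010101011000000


Decoding step by step:
Bits 101 -> B
Bits 00 -> A
Bits 101 -> B
Bits 010 -> E
Bits 101 -> B
Bits 100 -> F
Bits 00 -> A
Bits 00 -> A


Decoded message: BABEBFAA


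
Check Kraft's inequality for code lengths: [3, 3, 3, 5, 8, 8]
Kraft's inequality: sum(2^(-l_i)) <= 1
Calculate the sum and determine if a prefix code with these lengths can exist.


Sum = 2^(-3) + 2^(-3) + 2^(-3) + 2^(-5) + 2^(-8) + 2^(-8)
    = 0.125 + 0.125 + 0.125 + 0.03125 + 0.00390625 + 0.00390625
    = 106/256 = 0.4140625
Since 0.4140625 <= 1, Kraft's inequality IS satisfied.
A prefix code with these lengths CAN exist.

Kraft sum = 0.4140625. Satisfied.


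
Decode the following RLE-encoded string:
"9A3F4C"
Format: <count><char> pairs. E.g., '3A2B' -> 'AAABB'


Expanding each <count><char> pair:
  9A -> 'AAAAAAAAA'
  3F -> 'FFF'
  4C -> 'CCCC'

Decoded = AAAAAAAAAFFFCCCC


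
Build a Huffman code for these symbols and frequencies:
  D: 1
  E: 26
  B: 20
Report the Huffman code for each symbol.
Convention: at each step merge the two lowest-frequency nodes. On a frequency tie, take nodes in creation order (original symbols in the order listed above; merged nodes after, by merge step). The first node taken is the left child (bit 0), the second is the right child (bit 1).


Huffman tree construction:
Step 1: Merge D(1) + B(20) = 21
Step 2: Merge (D+B)(21) + E(26) = 47
Read each symbol's code off the tree from the root (left child = 0, right child = 1).

Codes:
  D: 00 (length 2)
  E: 1 (length 1)
  B: 01 (length 2)
Average code length: 68/47 = 1.4468 bits/symbol


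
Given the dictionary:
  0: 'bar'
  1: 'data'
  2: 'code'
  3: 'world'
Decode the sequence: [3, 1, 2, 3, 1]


Look up each index in the dictionary:
  3 -> 'world'
  1 -> 'data'
  2 -> 'code'
  3 -> 'world'
  1 -> 'data'

Decoded: "world data code world data"


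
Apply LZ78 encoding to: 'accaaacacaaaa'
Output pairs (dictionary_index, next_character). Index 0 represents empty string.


LZ78 encoding steps:
Dictionary: {0: ''}
Step 1: w='' (idx 0), next='a' -> output (0, 'a'), add 'a' as idx 1
Step 2: w='' (idx 0), next='c' -> output (0, 'c'), add 'c' as idx 2
Step 3: w='c' (idx 2), next='a' -> output (2, 'a'), add 'ca' as idx 3
Step 4: w='a' (idx 1), next='a' -> output (1, 'a'), add 'aa' as idx 4
Step 5: w='ca' (idx 3), next='c' -> output (3, 'c'), add 'cac' as idx 5
Step 6: w='aa' (idx 4), next='a' -> output (4, 'a'), add 'aaa' as idx 6
Step 7: w='a' (idx 1), end of input -> output (1, '')


Encoded: [(0, 'a'), (0, 'c'), (2, 'a'), (1, 'a'), (3, 'c'), (4, 'a'), (1, '')]


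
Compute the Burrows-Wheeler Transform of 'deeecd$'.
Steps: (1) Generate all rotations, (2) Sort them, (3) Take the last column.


Rotations (sorted):
  0: $deeecd -> last char: d
  1: cd$deee -> last char: e
  2: d$deeec -> last char: c
  3: deeecd$ -> last char: $
  4: ecd$dee -> last char: e
  5: eecd$de -> last char: e
  6: eeecd$d -> last char: d


BWT = dec$eed


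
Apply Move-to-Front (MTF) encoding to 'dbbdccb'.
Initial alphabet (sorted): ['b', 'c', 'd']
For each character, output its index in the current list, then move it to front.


MTF encoding:
'd': index 2 in ['b', 'c', 'd'] -> ['d', 'b', 'c']
'b': index 1 in ['d', 'b', 'c'] -> ['b', 'd', 'c']
'b': index 0 in ['b', 'd', 'c'] -> ['b', 'd', 'c']
'd': index 1 in ['b', 'd', 'c'] -> ['d', 'b', 'c']
'c': index 2 in ['d', 'b', 'c'] -> ['c', 'd', 'b']
'c': index 0 in ['c', 'd', 'b'] -> ['c', 'd', 'b']
'b': index 2 in ['c', 'd', 'b'] -> ['b', 'c', 'd']


Output: [2, 1, 0, 1, 2, 0, 2]


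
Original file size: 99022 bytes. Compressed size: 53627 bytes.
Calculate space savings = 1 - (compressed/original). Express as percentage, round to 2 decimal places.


ratio = compressed/original = 53627/99022 = 0.541567
savings = 1 - ratio = 1 - 0.541567 = 0.458433
as a percentage: 0.458433 * 100 = 45.84%

Space savings = 1 - 53627/99022 = 45.84%


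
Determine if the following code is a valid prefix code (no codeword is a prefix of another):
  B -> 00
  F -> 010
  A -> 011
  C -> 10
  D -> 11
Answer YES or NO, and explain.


Checking each pair (does one codeword prefix another?):
  B='00' vs F='010': no prefix
  B='00' vs A='011': no prefix
  B='00' vs C='10': no prefix
  B='00' vs D='11': no prefix
  F='010' vs B='00': no prefix
  F='010' vs A='011': no prefix
  F='010' vs C='10': no prefix
  F='010' vs D='11': no prefix
  A='011' vs B='00': no prefix
  A='011' vs F='010': no prefix
  A='011' vs C='10': no prefix
  A='011' vs D='11': no prefix
  C='10' vs B='00': no prefix
  C='10' vs F='010': no prefix
  C='10' vs A='011': no prefix
  C='10' vs D='11': no prefix
  D='11' vs B='00': no prefix
  D='11' vs F='010': no prefix
  D='11' vs A='011': no prefix
  D='11' vs C='10': no prefix
No violation found over all pairs.

YES -- this is a valid prefix code. No codeword is a prefix of any other codeword.


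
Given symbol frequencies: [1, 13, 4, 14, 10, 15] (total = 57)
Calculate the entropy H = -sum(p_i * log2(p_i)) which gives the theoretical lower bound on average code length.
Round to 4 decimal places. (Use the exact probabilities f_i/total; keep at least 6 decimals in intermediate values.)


Per-symbol terms -p_i * log2(p_i) with p_i = f_i/57:
  p = 1/57 = 0.017544: log2(p) = -5.832890, -p*log2(p) = 0.102331
  p = 13/57 = 0.228070: log2(p) = -2.132450, -p*log2(p) = 0.486348
  p = 4/57 = 0.070175: log2(p) = -3.832890, -p*log2(p) = 0.268975
  p = 14/57 = 0.245614: log2(p) = -2.025535, -p*log2(p) = 0.497500
  p = 10/57 = 0.175439: log2(p) = -2.510962, -p*log2(p) = 0.440520
  p = 15/57 = 0.263158: log2(p) = -1.925999, -p*log2(p) = 0.506842
H = 0.102331 + 0.486348 + 0.268975 + 0.497500 + 0.440520 + 0.506842 = 2.302516

H = 2.3025 bits/symbol


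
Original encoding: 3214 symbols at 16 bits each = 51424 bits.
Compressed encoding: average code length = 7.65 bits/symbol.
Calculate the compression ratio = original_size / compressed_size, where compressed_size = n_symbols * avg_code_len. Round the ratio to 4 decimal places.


original_size = n_symbols * orig_bits = 3214 * 16 = 51424 bits
compressed_size = n_symbols * avg_code_len = 3214 * 7.65 = 24587.1 bits
ratio = original_size / compressed_size = 51424 / 24587.1 = 2.0915

Compression ratio = 2.0915


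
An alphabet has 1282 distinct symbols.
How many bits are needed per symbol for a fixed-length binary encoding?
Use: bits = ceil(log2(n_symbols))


log2(1282) = 10.3242
Bracket: 2^10 = 1024 < 1282 <= 2^11 = 2048
So ceil(log2(1282)) = 11

bits = ceil(log2(1282)) = ceil(10.3242) = 11 bits


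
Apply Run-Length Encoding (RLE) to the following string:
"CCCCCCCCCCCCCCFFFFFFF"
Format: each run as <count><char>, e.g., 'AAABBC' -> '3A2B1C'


Scanning runs left to right:
  i=0: run of 'C' x 14 -> '14C'
  i=14: run of 'F' x 7 -> '7F'

RLE = 14C7F


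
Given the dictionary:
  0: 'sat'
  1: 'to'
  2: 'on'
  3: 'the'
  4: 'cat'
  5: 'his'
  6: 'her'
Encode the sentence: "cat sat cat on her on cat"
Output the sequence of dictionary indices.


Look up each word in the dictionary:
  'cat' -> 4
  'sat' -> 0
  'cat' -> 4
  'on' -> 2
  'her' -> 6
  'on' -> 2
  'cat' -> 4

Encoded: [4, 0, 4, 2, 6, 2, 4]


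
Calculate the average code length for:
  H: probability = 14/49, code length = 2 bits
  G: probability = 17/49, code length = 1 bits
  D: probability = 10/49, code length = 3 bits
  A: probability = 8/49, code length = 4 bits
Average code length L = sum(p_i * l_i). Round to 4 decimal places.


Weighted contributions p_i * l_i:
  H: (14/49) * 2 = 28/49
  G: (17/49) * 1 = 17/49
  D: (10/49) * 3 = 30/49
  A: (8/49) * 4 = 32/49
Sum = (28 + 17 + 30 + 32)/49 = 107/49

L = 107/49 = 2.1837 bits/symbol


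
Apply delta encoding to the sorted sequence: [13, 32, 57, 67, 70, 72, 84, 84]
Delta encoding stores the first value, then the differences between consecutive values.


First value: 13
Deltas:
  32 - 13 = 19
  57 - 32 = 25
  67 - 57 = 10
  70 - 67 = 3
  72 - 70 = 2
  84 - 72 = 12
  84 - 84 = 0


Delta encoded: [13, 19, 25, 10, 3, 2, 12, 0]


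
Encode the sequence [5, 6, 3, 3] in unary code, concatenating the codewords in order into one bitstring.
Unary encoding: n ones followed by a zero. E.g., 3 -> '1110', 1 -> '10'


Encode each number as n ones followed by a terminating 0:
  5 -> 111110 (6 bits)
  6 -> 1111110 (7 bits)
  3 -> 1110 (4 bits)
  3 -> 1110 (4 bits)
Total length = 6 + 7 + 4 + 4 = 21 bits.

Unary([5, 6, 3, 3]) = 111110111111011101110 (21 bits)
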